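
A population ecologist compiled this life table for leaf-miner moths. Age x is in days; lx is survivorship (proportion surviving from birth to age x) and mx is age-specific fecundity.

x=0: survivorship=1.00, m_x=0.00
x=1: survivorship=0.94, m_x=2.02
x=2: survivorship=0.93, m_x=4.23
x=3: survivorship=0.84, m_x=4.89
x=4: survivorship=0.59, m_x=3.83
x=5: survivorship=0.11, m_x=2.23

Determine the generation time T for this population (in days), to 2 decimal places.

lx·mx: 0, 1.8988, 3.9339, 4.1076, 2.2597, 0.2453 → R0 = 12.4453
x·lx·mx: 0, 1.8988, 7.8678, 12.3228, 9.0388, 1.2265 → Σ = 32.3547
T = 32.3547 / 12.4453 = 2.599753… → 2.60

2.60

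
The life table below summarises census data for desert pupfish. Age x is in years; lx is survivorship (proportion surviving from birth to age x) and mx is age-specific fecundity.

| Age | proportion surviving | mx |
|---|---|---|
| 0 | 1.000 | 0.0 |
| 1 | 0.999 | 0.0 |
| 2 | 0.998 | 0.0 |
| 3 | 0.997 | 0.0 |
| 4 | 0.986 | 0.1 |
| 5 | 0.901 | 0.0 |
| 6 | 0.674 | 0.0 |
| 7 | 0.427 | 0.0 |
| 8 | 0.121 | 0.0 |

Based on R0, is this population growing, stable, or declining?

R0 = Σ lx·mx = 0 + 0 + 0 + 0 + 0.0986 + 0 + 0 + 0 + 0 = 0.0986
R0 < 1, so the population is declining.

declining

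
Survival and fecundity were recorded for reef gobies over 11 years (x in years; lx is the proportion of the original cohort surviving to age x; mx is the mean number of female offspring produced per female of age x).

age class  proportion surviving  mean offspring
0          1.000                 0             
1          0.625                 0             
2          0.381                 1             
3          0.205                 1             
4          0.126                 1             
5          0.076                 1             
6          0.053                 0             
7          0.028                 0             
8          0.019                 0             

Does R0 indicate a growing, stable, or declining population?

declining

R0 = Σ lx·mx = 0 + 0 + 0.381 + 0.205 + 0.126 + 0.076 + 0 + 0 + 0 = 0.788
R0 < 1, so the population is declining.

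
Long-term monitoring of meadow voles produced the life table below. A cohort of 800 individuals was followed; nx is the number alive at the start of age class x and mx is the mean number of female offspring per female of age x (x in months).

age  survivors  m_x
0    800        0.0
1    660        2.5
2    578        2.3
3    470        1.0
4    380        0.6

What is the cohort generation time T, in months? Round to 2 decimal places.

lx = nx/n0 = nx/800: 1, 0.825, 0.7225, 0.5875, 0.475
lx·mx: 0, 2.0625, 1.66175, 0.5875, 0.285 → R0 = 4.59675
x·lx·mx: 0, 2.0625, 3.3235, 1.7625, 1.14 → Σ = 8.2885
T = 8.2885 / 4.59675 = 1.803122… → 1.80

1.80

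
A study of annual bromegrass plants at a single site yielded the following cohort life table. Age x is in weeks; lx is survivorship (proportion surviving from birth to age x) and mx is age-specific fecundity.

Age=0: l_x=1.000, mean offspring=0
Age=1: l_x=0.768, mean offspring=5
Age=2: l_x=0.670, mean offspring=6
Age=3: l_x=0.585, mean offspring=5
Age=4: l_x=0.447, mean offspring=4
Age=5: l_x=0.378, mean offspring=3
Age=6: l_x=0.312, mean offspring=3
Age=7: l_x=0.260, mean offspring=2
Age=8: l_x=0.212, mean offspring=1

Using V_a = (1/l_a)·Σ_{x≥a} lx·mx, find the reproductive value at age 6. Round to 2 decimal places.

lx·mx for x ≥ 6: 0.936, 0.52, 0.212 → sum = 1.668
V_6 = 1.668 / l_6 = 1.668 / 0.312 = 5.346154… → 5.35

5.35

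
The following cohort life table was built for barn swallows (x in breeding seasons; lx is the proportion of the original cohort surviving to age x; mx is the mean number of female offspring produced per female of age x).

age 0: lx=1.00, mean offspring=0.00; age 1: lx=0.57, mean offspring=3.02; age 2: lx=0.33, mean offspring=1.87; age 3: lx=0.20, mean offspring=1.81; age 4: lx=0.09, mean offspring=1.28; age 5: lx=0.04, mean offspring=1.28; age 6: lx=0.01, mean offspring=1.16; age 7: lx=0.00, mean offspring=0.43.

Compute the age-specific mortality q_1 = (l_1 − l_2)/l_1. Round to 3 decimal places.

q_1 = (l_1 − l_2) / l_1 = (0.57 − 0.33) / 0.57
     = 0.24 / 0.57 = 0.421053… → 0.421

0.421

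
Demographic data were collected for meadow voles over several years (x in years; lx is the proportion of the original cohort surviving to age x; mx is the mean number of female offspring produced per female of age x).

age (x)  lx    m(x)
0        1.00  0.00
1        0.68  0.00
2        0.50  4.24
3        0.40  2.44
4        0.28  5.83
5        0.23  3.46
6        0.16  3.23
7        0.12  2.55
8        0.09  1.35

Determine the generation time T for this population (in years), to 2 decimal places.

lx·mx: 0, 0, 2.12, 0.976, 1.6324, 0.7958, 0.5168, 0.306, 0.1215 → R0 = 6.4685
x·lx·mx: 0, 0, 4.24, 2.928, 6.5296, 3.979, 3.1008, 2.142, 0.972 → Σ = 23.8914
T = 23.8914 / 6.4685 = 3.693499… → 3.69

3.69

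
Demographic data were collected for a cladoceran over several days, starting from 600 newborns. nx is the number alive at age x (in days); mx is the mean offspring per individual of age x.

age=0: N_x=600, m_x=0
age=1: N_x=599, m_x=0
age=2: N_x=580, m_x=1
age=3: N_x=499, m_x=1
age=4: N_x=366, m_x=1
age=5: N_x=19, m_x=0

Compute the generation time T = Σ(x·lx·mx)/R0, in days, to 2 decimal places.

2.85

lx = nx/n0 = nx/600: 1, 0.99833…, 0.96667…, 0.83167…, 0.61, 0.03167…
lx·mx: 0, 0, 0.966667…, 0.831667…, 0.61, 0 → R0 = 2.408333…
x·lx·mx: 0, 0, 1.933333…, 2.495…, 2.44, 0 → Σ = 6.868333…
T = 6.868333… / 2.408333… = 2.851903… → 2.85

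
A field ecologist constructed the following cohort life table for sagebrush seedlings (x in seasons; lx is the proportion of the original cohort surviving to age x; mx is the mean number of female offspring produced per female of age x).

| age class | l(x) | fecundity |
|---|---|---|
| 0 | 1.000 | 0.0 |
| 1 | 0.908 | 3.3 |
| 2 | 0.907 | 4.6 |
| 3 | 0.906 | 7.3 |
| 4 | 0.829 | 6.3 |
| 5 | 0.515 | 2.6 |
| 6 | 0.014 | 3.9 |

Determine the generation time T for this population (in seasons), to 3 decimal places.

lx·mx: 0, 2.9964, 4.1722, 6.6138, 5.2227, 1.339, 0.0546 → R0 = 20.3987
x·lx·mx: 0, 2.9964, 8.3444, 19.8414, 20.8908, 6.695, 0.3276 → Σ = 59.0956
T = 59.0956 / 20.3987 = 2.897028… → 2.897

2.897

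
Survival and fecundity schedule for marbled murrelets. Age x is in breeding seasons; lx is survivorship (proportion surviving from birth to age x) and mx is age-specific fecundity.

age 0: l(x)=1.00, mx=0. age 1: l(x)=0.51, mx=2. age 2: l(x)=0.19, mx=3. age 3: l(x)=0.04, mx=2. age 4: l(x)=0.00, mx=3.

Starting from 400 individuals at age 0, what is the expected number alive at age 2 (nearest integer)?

Expected survivors = N0 · l_2 = 400 × 0.19 = 76 → 76

76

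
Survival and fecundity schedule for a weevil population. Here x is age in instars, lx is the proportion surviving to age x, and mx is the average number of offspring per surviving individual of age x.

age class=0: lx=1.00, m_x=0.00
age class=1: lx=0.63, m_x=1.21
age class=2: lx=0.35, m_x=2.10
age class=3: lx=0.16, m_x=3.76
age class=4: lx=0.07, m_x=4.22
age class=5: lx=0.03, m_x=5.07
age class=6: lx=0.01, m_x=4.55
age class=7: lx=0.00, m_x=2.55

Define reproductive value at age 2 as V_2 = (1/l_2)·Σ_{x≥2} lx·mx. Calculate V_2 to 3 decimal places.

lx·mx for x ≥ 2: 0.735, 0.6016, 0.2954, 0.1521, 0.0455, 0 → sum = 1.8296
V_2 = 1.8296 / l_2 = 1.8296 / 0.35 = 5.227429… → 5.227

5.227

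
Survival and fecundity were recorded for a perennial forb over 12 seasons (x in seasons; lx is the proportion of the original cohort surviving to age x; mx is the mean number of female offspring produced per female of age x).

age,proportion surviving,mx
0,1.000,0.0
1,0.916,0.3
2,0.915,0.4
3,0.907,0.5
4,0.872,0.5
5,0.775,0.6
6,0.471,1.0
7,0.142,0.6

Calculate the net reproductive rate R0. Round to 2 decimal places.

2.55

lx·mx by age: 0, 0.2748, 0.366, 0.4535, 0.436, 0.465, 0.471, 0.0852
R0 = Σ lx·mx = 2.5515 → 2.55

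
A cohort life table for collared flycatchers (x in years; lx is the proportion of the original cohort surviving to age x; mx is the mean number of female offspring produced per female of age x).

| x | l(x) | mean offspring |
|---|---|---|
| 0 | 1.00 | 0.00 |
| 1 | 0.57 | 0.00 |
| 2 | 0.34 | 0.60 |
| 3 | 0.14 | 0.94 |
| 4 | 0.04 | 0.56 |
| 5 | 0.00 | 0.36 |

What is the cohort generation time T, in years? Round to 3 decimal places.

lx·mx: 0, 0, 0.204, 0.1316, 0.0224, 0 → R0 = 0.358
x·lx·mx: 0, 0, 0.408, 0.3948, 0.0896, 0 → Σ = 0.8924
T = 0.8924 / 0.358 = 2.492737… → 2.493

2.493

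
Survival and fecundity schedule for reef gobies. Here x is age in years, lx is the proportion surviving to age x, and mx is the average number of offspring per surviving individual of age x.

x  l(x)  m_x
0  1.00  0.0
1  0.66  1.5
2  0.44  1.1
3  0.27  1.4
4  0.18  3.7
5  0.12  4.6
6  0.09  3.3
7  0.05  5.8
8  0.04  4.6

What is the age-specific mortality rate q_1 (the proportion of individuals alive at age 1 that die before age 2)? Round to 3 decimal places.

0.333

q_1 = (l_1 − l_2) / l_1 = (0.66 − 0.44) / 0.66
     = 0.22 / 0.66 = 0.333333… → 0.333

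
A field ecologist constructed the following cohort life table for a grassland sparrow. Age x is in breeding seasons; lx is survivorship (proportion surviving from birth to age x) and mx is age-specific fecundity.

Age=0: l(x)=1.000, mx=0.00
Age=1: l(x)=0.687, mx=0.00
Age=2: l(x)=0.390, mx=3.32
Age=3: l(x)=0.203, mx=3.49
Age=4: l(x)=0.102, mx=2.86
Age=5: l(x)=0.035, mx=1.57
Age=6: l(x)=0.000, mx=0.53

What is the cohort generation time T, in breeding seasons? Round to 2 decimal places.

lx·mx: 0, 0, 1.2948, 0.70847, 0.29172, 0.05495, 0 → R0 = 2.34994
x·lx·mx: 0, 0, 2.5896, 2.12541, 1.16688, 0.27475, 0 → Σ = 6.15664
T = 6.15664 / 2.34994 = 2.619914… → 2.62

2.62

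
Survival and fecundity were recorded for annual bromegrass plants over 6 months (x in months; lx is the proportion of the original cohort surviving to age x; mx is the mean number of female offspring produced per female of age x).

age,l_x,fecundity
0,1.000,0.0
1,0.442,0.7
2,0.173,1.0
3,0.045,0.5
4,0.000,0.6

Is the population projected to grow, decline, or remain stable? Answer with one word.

R0 = Σ lx·mx = 0 + 0.3094 + 0.173 + 0.0225 + 0 = 0.5049
R0 < 1, so the population is declining.

declining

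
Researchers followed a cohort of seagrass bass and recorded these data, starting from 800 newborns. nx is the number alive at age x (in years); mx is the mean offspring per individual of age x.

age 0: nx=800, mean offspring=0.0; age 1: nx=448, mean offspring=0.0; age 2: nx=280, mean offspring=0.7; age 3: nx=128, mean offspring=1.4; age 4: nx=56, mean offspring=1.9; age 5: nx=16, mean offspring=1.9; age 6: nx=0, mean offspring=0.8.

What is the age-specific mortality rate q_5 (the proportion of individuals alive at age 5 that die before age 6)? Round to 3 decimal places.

lx = nx/n0 = nx/800: 1, 0.56, 0.35, 0.16, 0.07, 0.02, 0
q_5 = (l_5 − l_6) / l_5 = (0.02 − 0) / 0.02
     = 0.02 / 0.02 = 1 → 1.000

1.000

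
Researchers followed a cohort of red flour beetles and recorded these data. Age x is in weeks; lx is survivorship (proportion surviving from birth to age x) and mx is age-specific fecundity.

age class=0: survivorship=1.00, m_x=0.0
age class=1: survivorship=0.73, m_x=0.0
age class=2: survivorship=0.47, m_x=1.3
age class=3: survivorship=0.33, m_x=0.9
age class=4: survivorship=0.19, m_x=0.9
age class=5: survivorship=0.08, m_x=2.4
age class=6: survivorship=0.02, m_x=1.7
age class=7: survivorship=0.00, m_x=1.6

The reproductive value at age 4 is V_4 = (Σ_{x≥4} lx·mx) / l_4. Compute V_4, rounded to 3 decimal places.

lx·mx for x ≥ 4: 0.171, 0.192, 0.034, 0 → sum = 0.397
V_4 = 0.397 / l_4 = 0.397 / 0.19 = 2.089474… → 2.089

2.089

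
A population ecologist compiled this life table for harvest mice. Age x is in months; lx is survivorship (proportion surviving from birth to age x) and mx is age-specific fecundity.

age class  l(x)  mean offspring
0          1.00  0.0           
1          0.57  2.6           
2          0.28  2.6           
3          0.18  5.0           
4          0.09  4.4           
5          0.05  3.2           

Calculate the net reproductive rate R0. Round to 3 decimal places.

3.666

lx·mx by age: 0, 1.482, 0.728, 0.9, 0.396, 0.16
R0 = Σ lx·mx = 3.666 → 3.666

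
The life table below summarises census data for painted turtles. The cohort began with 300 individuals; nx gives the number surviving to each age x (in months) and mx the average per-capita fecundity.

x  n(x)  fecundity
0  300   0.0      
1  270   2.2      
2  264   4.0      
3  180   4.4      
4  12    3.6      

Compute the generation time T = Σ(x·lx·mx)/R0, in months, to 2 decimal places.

2.11

lx = nx/n0 = nx/300: 1, 0.9, 0.88, 0.6, 0.04
lx·mx: 0, 1.98, 3.52, 2.64, 0.144 → R0 = 8.284
x·lx·mx: 0, 1.98, 7.04, 7.92, 0.576 → Σ = 17.516
T = 17.516 / 8.284 = 2.114437… → 2.11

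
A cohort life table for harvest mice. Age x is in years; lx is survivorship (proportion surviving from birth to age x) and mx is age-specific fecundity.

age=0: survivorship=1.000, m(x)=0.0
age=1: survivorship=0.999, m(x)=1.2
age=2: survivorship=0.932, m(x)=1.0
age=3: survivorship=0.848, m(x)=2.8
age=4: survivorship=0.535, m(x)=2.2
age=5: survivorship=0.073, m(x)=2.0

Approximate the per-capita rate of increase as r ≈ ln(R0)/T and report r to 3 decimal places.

0.658

R0 = Σ lx·mx = 0 + 1.1988 + 0.932 + 2.3744 + 1.177 + 0.146 = 5.8282
Σ x·lx·mx = 15.624; T = 15.624/5.8282 = 2.68076…
r ≈ ln(R0)/T = ln(5.8282)/2.68076… = 0.65754… → 0.658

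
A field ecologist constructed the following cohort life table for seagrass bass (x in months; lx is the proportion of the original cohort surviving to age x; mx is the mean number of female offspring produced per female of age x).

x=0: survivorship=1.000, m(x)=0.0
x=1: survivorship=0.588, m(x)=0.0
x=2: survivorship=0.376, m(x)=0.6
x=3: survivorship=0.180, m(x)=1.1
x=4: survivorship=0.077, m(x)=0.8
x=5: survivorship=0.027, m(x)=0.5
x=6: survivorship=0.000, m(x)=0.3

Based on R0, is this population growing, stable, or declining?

declining

R0 = Σ lx·mx = 0 + 0 + 0.2256 + 0.198 + 0.0616 + 0.0135 + 0 = 0.4987
R0 < 1, so the population is declining.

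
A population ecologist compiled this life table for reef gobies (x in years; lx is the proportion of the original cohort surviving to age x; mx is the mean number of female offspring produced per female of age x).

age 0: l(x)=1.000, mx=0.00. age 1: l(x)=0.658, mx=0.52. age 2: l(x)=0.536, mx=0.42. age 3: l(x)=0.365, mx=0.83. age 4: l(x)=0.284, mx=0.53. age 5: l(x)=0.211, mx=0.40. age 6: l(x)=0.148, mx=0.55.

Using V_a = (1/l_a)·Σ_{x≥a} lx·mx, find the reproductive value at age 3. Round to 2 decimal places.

lx·mx for x ≥ 3: 0.30295, 0.15052, 0.0844, 0.0814 → sum = 0.61927
V_3 = 0.61927 / l_3 = 0.61927 / 0.365 = 1.69663… → 1.70

1.70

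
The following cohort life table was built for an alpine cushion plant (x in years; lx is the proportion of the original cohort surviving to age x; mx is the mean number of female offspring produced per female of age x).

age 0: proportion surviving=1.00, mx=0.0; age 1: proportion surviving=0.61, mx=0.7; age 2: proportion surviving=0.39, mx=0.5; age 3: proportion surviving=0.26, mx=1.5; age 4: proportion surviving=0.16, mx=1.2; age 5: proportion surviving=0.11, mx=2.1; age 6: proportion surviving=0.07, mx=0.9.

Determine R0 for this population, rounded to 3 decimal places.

lx·mx by age: 0, 0.427, 0.195, 0.39, 0.192, 0.231, 0.063
R0 = Σ lx·mx = 1.498 → 1.498

1.498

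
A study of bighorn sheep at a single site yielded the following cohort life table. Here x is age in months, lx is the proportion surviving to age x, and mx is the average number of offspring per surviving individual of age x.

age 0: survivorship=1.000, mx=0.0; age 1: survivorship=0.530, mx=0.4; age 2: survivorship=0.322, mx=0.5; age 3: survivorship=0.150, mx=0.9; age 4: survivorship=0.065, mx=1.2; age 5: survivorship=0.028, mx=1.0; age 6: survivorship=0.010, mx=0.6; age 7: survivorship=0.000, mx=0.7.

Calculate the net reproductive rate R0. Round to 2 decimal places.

lx·mx by age: 0, 0.212, 0.161, 0.135, 0.078, 0.028, 0.006, 0
R0 = Σ lx·mx = 0.62 → 0.62

0.62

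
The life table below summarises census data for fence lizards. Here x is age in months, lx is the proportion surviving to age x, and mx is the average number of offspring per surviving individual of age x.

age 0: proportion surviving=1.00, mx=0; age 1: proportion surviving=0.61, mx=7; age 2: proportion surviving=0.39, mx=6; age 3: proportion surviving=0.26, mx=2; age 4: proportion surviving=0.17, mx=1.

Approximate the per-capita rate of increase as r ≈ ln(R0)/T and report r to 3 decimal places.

R0 = Σ lx·mx = 0 + 4.27 + 2.34 + 0.52 + 0.17 = 7.3
Σ x·lx·mx = 11.19; T = 11.19/7.3 = 1.53288…
r ≈ ln(R0)/T = ln(7.3)/1.53288… = 1.29683… → 1.297

1.297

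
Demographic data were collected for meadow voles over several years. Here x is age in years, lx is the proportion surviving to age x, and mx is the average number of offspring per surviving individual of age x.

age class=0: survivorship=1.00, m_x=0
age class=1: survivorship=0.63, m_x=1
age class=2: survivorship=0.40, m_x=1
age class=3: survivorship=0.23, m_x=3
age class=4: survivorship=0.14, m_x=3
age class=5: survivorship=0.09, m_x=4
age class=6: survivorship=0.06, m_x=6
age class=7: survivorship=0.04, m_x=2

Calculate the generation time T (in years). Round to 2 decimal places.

lx·mx: 0, 0.63, 0.4, 0.69, 0.42, 0.36, 0.36, 0.08 → R0 = 2.94
x·lx·mx: 0, 0.63, 0.8, 2.07, 1.68, 1.8, 2.16, 0.56 → Σ = 9.7
T = 9.7 / 2.94 = 3.29932… → 3.30

3.30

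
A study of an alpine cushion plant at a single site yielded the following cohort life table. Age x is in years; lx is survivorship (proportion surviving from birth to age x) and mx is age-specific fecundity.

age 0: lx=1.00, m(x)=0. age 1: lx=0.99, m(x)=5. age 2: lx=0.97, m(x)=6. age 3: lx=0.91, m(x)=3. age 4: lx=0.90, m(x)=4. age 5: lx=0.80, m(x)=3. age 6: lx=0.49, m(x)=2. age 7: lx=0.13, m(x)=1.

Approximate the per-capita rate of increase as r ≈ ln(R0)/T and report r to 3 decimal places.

1.076

R0 = Σ lx·mx = 0 + 4.95 + 5.82 + 2.73 + 3.6 + 2.4 + 0.98 + 0.13 = 20.61
Σ x·lx·mx = 57.97; T = 57.97/20.61 = 2.81271…
r ≈ ln(R0)/T = ln(20.61)/2.81271… = 1.07575… → 1.076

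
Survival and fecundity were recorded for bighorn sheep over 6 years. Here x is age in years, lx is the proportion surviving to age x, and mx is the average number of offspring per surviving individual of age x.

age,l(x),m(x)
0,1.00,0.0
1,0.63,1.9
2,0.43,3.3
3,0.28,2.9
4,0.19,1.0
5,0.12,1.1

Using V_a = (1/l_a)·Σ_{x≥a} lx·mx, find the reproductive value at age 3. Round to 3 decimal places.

4.050

lx·mx for x ≥ 3: 0.812, 0.19, 0.132 → sum = 1.134
V_3 = 1.134 / l_3 = 1.134 / 0.28 = 4.05 → 4.050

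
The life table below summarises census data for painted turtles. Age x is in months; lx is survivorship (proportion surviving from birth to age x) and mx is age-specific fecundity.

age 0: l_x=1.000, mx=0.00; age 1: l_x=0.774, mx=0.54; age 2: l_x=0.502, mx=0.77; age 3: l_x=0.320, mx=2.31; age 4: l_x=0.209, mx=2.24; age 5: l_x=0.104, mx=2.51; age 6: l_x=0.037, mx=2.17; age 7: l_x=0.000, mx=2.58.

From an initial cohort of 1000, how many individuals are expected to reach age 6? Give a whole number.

37

Expected survivors = N0 · l_6 = 1000 × 0.037 = 37 → 37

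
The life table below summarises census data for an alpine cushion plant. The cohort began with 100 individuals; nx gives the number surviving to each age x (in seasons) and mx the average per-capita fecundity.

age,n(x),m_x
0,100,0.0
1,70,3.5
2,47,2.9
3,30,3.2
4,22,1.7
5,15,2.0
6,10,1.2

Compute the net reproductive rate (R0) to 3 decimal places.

lx = nx/n0 = nx/100: 1, 0.7, 0.47, 0.3, 0.22, 0.15, 0.1
lx·mx by age: 0, 2.45, 1.363, 0.96, 0.374, 0.3, 0.12
R0 = Σ lx·mx = 5.567 → 5.567

5.567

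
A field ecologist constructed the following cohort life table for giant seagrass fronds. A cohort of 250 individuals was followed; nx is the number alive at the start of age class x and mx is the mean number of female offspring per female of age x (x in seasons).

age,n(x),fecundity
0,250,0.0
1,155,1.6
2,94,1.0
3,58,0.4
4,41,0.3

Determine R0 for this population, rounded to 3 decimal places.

lx = nx/n0 = nx/250: 1, 0.62, 0.376, 0.232, 0.164
lx·mx by age: 0, 0.992, 0.376, 0.0928, 0.0492
R0 = Σ lx·mx = 1.51 → 1.510

1.510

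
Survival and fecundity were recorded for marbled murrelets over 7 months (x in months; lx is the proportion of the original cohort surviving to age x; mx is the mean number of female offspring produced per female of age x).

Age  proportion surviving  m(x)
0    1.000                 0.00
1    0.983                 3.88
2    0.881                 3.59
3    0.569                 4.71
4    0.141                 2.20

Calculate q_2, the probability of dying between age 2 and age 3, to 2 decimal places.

q_2 = (l_2 − l_3) / l_2 = (0.881 − 0.569) / 0.881
     = 0.312 / 0.881 = 0.354143… → 0.35

0.35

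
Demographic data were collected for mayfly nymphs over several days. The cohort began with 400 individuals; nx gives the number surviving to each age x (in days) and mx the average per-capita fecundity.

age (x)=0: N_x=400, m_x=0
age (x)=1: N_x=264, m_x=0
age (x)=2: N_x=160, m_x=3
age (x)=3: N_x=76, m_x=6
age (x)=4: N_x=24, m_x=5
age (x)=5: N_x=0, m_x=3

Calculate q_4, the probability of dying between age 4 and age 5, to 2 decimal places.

lx = nx/n0 = nx/400: 1, 0.66, 0.4, 0.19, 0.06, 0
q_4 = (l_4 − l_5) / l_4 = (0.06 − 0) / 0.06
     = 0.06 / 0.06 = 1 → 1.00

1.00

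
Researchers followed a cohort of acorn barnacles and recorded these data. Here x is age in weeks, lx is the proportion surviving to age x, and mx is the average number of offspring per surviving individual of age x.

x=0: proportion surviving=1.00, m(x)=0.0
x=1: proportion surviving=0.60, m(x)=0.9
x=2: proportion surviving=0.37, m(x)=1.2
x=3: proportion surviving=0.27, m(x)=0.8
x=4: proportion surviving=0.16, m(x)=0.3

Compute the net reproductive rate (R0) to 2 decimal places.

lx·mx by age: 0, 0.54, 0.444, 0.216, 0.048
R0 = Σ lx·mx = 1.248 → 1.25

1.25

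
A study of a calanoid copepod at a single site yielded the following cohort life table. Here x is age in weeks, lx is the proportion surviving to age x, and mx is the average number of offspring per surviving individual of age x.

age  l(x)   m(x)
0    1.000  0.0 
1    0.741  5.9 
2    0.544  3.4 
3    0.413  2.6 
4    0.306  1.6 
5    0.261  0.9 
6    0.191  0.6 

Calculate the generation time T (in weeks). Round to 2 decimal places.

lx·mx: 0, 4.3719, 1.8496, 1.0738, 0.4896, 0.2349, 0.1146 → R0 = 8.1344
x·lx·mx: 0, 4.3719, 3.6992, 3.2214, 1.9584, 1.1745, 0.6876 → Σ = 15.113
T = 15.113 / 8.1344 = 1.857912… → 1.86

1.86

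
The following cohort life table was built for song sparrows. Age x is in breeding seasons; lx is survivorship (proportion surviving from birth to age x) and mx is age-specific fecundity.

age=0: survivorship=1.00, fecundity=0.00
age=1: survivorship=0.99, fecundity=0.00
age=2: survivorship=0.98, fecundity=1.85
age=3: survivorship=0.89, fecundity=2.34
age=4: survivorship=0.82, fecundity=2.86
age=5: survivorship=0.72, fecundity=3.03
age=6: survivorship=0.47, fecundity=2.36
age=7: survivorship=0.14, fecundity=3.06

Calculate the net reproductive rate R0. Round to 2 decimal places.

9.96

lx·mx by age: 0, 0, 1.813, 2.0826, 2.3452, 2.1816, 1.1092, 0.4284
R0 = Σ lx·mx = 9.96 → 9.96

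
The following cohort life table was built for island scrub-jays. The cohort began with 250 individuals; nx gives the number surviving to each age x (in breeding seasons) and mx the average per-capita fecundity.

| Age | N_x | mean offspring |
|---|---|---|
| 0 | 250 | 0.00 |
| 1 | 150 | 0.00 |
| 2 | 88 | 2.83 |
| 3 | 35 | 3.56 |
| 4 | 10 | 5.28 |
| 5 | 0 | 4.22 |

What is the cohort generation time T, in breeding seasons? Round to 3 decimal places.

lx = nx/n0 = nx/250: 1, 0.6, 0.352, 0.14, 0.04, 0
lx·mx: 0, 0, 0.99616, 0.4984, 0.2112, 0 → R0 = 1.70576
x·lx·mx: 0, 0, 1.99232, 1.4952, 0.8448, 0 → Σ = 4.33232
T = 4.33232 / 1.70576 = 2.539818… → 2.540

2.540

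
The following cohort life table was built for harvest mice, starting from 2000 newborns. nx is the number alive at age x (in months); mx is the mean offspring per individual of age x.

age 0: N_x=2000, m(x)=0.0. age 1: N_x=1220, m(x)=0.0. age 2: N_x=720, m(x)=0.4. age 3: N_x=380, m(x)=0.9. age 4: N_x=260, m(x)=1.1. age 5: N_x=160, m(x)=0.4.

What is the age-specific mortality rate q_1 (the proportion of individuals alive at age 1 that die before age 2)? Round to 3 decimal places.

0.410

lx = nx/n0 = nx/2000: 1, 0.61, 0.36, 0.19, 0.13, 0.08
q_1 = (l_1 − l_2) / l_1 = (0.61 − 0.36) / 0.61
     = 0.25 / 0.61 = 0.409836… → 0.410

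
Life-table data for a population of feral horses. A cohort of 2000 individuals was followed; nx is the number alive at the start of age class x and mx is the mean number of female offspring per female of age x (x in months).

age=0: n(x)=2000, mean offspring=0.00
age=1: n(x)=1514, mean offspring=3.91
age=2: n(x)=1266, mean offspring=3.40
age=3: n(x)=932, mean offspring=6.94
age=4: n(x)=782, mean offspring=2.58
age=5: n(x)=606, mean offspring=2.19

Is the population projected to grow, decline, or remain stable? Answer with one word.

lx = nx/n0 = nx/2000: 1, 0.757, 0.633, 0.466, 0.391, 0.303
R0 = Σ lx·mx = 0 + 2.95987 + 2.1522 + 3.23404 + 1.00878 + 0.66357 = 10.01846
R0 > 1, so the population is growing.

growing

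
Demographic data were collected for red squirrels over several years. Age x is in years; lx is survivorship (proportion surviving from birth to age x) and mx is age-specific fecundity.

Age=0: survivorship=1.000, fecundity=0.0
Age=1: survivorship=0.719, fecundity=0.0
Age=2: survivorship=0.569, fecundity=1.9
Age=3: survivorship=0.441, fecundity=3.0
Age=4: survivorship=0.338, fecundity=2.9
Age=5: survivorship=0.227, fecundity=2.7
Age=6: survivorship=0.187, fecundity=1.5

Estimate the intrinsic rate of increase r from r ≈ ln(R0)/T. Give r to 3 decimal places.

R0 = Σ lx·mx = 0 + 0 + 1.0811 + 1.323 + 0.9802 + 0.6129 + 0.2805 = 4.2777
Σ x·lx·mx = 14.7995; T = 14.7995/4.2777 = 3.45969…
r ≈ ln(R0)/T = ln(4.2777)/3.45969… = 0.4201… → 0.420

0.420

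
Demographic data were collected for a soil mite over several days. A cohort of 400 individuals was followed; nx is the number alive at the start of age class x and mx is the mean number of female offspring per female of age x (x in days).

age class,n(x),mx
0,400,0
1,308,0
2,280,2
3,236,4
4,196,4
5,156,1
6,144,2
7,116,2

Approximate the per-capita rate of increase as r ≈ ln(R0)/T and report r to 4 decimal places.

lx = nx/n0 = nx/400: 1, 0.77, 0.7, 0.59, 0.49, 0.39, 0.36, 0.29
R0 = Σ lx·mx = 0 + 0 + 1.4 + 2.36 + 1.96 + 0.39 + 0.72 + 0.58 = 7.41
Σ x·lx·mx = 28.05; T = 28.05/7.41 = 3.78543…
r ≈ ln(R0)/T = ln(7.41)/3.78543… = 0.52909… → 0.5291

0.5291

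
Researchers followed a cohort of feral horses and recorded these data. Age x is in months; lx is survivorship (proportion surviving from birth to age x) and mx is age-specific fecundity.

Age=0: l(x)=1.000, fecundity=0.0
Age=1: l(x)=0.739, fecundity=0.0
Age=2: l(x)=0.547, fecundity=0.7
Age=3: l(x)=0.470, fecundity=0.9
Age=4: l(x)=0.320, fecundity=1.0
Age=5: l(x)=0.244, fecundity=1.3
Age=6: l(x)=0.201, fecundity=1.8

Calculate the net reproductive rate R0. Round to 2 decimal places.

1.80

lx·mx by age: 0, 0, 0.3829, 0.423, 0.32, 0.3172, 0.3618
R0 = Σ lx·mx = 1.8049 → 1.80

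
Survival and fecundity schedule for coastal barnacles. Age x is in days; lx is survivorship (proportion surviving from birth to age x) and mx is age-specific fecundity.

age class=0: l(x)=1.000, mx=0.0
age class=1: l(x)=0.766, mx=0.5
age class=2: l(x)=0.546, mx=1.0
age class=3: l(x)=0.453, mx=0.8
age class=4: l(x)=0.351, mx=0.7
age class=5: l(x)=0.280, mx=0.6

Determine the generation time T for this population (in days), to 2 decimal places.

lx·mx: 0, 0.383, 0.546, 0.3624, 0.2457, 0.168 → R0 = 1.7051
x·lx·mx: 0, 0.383, 1.092, 1.0872, 0.9828, 0.84 → Σ = 4.385
T = 4.385 / 1.7051 = 2.571697… → 2.57

2.57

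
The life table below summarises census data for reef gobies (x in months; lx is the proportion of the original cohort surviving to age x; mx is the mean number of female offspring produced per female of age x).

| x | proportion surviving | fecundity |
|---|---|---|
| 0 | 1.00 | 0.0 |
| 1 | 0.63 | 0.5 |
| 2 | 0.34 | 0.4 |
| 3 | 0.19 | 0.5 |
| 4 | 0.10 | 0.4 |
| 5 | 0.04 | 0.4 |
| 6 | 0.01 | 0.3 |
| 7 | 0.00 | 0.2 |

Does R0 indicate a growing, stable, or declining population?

declining

R0 = Σ lx·mx = 0 + 0.315 + 0.136 + 0.095 + 0.04 + 0.016 + 0.003 + 0 = 0.605
R0 < 1, so the population is declining.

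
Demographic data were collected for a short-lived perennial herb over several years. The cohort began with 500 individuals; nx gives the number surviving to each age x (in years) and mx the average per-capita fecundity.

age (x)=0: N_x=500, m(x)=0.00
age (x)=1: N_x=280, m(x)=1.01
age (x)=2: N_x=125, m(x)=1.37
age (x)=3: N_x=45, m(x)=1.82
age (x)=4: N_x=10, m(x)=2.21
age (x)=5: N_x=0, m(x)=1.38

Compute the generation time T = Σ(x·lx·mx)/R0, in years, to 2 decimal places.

1.72

lx = nx/n0 = nx/500: 1, 0.56, 0.25, 0.09, 0.02, 0
lx·mx: 0, 0.5656, 0.3425, 0.1638, 0.0442, 0 → R0 = 1.1161
x·lx·mx: 0, 0.5656, 0.685, 0.4914, 0.1768, 0 → Σ = 1.9188
T = 1.9188 / 1.1161 = 1.719201… → 1.72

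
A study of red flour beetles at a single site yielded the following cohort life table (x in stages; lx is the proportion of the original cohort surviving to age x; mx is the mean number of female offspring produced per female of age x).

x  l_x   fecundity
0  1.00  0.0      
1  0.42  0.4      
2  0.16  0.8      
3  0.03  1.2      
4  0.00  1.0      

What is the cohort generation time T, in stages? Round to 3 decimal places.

lx·mx: 0, 0.168, 0.128, 0.036, 0 → R0 = 0.332
x·lx·mx: 0, 0.168, 0.256, 0.108, 0 → Σ = 0.532
T = 0.532 / 0.332 = 1.60241… → 1.602

1.602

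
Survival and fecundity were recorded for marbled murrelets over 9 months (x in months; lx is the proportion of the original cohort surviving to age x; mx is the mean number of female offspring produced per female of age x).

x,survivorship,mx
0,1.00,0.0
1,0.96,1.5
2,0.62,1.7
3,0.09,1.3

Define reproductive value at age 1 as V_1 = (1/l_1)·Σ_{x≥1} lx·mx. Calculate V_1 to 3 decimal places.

2.720

lx·mx for x ≥ 1: 1.44, 1.054, 0.117 → sum = 2.611
V_1 = 2.611 / l_1 = 2.611 / 0.96 = 2.719792… → 2.720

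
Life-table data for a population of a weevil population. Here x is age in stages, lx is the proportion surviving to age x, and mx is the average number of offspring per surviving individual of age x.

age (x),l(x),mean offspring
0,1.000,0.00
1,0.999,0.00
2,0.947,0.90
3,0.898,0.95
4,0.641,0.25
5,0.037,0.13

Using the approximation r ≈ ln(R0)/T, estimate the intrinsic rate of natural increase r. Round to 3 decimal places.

0.238

R0 = Σ lx·mx = 0 + 0 + 0.8523 + 0.8531 + 0.16025 + 0.00481 = 1.87046
Σ x·lx·mx = 4.92895; T = 4.92895/1.87046 = 2.63515…
r ≈ ln(R0)/T = ln(1.87046)/2.63515… = 0.23763… → 0.238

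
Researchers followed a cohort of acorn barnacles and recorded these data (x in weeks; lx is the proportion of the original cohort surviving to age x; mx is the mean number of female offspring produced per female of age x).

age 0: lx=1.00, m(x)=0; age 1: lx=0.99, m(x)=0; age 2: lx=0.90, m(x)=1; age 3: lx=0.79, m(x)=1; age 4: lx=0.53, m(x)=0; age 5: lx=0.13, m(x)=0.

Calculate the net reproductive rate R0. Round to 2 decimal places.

lx·mx by age: 0, 0, 0.9, 0.79, 0, 0
R0 = Σ lx·mx = 1.69 → 1.69

1.69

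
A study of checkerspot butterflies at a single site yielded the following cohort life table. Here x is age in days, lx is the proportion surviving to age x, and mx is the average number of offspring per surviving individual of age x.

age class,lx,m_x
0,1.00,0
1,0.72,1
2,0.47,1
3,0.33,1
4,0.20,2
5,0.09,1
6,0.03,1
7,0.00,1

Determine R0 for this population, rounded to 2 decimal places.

2.04

lx·mx by age: 0, 0.72, 0.47, 0.33, 0.4, 0.09, 0.03, 0
R0 = Σ lx·mx = 2.04 → 2.04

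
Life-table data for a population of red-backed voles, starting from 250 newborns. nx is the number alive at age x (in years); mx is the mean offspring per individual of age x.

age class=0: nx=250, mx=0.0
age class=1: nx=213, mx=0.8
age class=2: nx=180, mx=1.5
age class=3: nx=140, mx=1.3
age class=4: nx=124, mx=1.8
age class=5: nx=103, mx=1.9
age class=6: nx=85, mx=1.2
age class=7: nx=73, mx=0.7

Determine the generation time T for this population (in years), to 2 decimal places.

lx = nx/n0 = nx/250: 1, 0.852, 0.72, 0.56, 0.496, 0.412, 0.34, 0.292
lx·mx: 0, 0.6816, 1.08, 0.728, 0.8928, 0.7828, 0.408, 0.2044 → R0 = 4.7776
x·lx·mx: 0, 0.6816, 2.16, 2.184, 3.5712, 3.914, 2.448, 1.4308 → Σ = 16.3896
T = 16.3896 / 4.7776 = 3.430509… → 3.43

3.43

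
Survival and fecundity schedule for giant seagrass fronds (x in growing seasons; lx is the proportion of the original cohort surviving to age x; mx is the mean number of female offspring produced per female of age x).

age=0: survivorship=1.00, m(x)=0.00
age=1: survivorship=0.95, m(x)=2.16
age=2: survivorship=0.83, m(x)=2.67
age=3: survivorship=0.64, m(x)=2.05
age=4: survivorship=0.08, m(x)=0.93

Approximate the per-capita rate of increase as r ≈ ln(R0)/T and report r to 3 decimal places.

R0 = Σ lx·mx = 0 + 2.052 + 2.2161 + 1.312 + 0.0744 = 5.6545
Σ x·lx·mx = 10.7178; T = 10.7178/5.6545 = 1.89545…
r ≈ ln(R0)/T = ln(5.6545)/1.89545… = 0.91401… → 0.914

0.914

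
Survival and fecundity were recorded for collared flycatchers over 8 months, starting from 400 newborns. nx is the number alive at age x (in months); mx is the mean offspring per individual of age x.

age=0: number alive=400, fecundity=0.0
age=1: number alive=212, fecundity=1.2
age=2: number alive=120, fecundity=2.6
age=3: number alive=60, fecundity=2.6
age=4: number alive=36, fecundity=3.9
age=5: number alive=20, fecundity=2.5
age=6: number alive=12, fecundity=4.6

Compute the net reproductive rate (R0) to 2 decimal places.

lx = nx/n0 = nx/400: 1, 0.53, 0.3, 0.15, 0.09, 0.05, 0.03
lx·mx by age: 0, 0.636, 0.78, 0.39, 0.351, 0.125, 0.138
R0 = Σ lx·mx = 2.42 → 2.42

2.42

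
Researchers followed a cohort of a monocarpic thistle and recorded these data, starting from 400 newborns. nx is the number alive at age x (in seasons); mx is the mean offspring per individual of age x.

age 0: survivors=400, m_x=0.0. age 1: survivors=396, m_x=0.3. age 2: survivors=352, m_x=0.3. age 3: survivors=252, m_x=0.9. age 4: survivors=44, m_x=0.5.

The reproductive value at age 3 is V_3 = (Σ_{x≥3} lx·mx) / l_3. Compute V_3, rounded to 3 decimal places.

lx = nx/n0 = nx/400: 1, 0.99, 0.88, 0.63, 0.11
lx·mx for x ≥ 3: 0.567, 0.055 → sum = 0.622
V_3 = 0.622 / l_3 = 0.622 / 0.63 = 0.987302… → 0.987

0.987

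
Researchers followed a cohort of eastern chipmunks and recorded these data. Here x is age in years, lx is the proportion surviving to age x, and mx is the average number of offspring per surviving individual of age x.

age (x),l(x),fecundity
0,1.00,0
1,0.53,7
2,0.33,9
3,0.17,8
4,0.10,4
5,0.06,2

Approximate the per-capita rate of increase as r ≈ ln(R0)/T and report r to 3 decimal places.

R0 = Σ lx·mx = 0 + 3.71 + 2.97 + 1.36 + 0.4 + 0.12 = 8.56
Σ x·lx·mx = 15.93; T = 15.93/8.56 = 1.86098…
r ≈ ln(R0)/T = ln(8.56)/1.86098… = 1.15375… → 1.154

1.154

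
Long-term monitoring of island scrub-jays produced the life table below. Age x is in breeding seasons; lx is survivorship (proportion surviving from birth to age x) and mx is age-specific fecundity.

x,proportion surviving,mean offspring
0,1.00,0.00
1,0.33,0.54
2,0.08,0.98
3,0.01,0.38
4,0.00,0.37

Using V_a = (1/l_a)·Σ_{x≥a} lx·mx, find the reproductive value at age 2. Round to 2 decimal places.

lx·mx for x ≥ 2: 0.0784, 0.0038, 0 → sum = 0.0822
V_2 = 0.0822 / l_2 = 0.0822 / 0.08 = 1.0275 → 1.03

1.03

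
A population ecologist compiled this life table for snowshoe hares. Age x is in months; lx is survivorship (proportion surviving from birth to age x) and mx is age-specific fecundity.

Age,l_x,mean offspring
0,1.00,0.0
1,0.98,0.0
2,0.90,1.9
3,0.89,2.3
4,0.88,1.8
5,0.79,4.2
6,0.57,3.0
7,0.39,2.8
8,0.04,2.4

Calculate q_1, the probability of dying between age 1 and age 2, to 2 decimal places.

0.08

q_1 = (l_1 − l_2) / l_1 = (0.98 − 0.9) / 0.98
     = 0.08 / 0.98 = 0.081633… → 0.08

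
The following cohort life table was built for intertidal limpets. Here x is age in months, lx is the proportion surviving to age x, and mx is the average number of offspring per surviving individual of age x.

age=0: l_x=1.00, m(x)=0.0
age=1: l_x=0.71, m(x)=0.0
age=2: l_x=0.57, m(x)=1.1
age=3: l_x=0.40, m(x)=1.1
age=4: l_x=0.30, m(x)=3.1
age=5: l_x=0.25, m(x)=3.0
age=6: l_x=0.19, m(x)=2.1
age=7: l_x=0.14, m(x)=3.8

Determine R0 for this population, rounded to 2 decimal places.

3.68

lx·mx by age: 0, 0, 0.627, 0.44, 0.93, 0.75, 0.399, 0.532
R0 = Σ lx·mx = 3.678 → 3.68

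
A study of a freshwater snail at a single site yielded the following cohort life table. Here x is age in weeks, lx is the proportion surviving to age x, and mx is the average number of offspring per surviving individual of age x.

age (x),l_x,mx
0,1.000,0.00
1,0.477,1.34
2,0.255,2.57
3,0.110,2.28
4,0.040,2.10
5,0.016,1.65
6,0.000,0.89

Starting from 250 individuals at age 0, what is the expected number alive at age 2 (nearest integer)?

Expected survivors = N0 · l_2 = 250 × 0.255 = 63.75 → 64

64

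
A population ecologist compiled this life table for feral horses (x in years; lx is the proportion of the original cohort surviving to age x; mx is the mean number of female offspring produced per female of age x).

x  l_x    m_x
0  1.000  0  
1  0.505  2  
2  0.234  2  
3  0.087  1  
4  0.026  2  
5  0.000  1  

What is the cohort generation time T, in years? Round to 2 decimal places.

1.49

lx·mx: 0, 1.01, 0.468, 0.087, 0.052, 0 → R0 = 1.617
x·lx·mx: 0, 1.01, 0.936, 0.261, 0.208, 0 → Σ = 2.415
T = 2.415 / 1.617 = 1.493506… → 1.49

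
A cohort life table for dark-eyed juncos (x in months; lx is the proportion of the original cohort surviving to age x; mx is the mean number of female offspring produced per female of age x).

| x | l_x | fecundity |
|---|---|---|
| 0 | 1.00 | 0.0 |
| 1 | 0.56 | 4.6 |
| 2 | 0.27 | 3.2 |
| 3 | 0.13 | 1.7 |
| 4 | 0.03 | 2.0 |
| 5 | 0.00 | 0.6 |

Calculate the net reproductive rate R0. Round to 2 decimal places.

lx·mx by age: 0, 2.576, 0.864, 0.221, 0.06, 0
R0 = Σ lx·mx = 3.721 → 3.72

3.72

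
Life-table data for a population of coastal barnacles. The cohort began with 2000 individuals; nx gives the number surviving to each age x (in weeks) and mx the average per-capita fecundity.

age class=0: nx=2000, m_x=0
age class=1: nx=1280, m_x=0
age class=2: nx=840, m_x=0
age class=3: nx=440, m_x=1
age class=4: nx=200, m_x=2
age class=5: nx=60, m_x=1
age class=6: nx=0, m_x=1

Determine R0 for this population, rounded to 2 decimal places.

0.45

lx = nx/n0 = nx/2000: 1, 0.64, 0.42, 0.22, 0.1, 0.03, 0
lx·mx by age: 0, 0, 0, 0.22, 0.2, 0.03, 0
R0 = Σ lx·mx = 0.45 → 0.45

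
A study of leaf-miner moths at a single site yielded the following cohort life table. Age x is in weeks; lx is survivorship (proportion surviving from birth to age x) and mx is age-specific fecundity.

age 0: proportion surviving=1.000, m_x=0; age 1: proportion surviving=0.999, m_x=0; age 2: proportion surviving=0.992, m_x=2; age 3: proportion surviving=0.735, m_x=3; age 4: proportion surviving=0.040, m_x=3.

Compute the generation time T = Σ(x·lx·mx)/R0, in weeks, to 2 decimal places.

2.57

lx·mx: 0, 0, 1.984, 2.205, 0.12 → R0 = 4.309
x·lx·mx: 0, 0, 3.968, 6.615, 0.48 → Σ = 11.063
T = 11.063 / 4.309 = 2.567417… → 2.57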